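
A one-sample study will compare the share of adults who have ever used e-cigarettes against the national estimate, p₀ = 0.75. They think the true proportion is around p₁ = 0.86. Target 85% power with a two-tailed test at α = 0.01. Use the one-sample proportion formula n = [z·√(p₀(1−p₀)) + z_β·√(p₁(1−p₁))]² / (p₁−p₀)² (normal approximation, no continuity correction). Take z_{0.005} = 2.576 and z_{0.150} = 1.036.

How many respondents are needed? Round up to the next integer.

n = [z_{α/2}·√(p₀q₀) + z_β·√(p₁q₁)]² / (p₁ − p₀)²
  = [2.576·√(0.75·0.25) + 1.036·√(0.86·0.14)]² / (0.11)²
  = [2.576·0.4330 + 1.036·0.3470]² / 0.0121
  = [1.4749]² / 0.0121
  = 179.78
Round up → n = 180.

n = 180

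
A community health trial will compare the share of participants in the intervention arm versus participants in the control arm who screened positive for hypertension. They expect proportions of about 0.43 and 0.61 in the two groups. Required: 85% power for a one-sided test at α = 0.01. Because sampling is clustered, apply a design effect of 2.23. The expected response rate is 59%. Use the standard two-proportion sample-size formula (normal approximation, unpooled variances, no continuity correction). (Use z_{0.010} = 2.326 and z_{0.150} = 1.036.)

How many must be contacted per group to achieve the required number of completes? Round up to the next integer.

n = 637 per group

n = (z_α + z_β)² · [p₁(1−p₁) + p₂(1−p₂)] / (p₁ − p₂)²
  = (2.326 + 1.036)² · (0.43·0.57 + 0.61·0.39) / (-0.18)²
  = (3.362)² · (0.2451 + 0.2379) / 0.0324
  = 11.3030 · 0.4830 / 0.0324
  = 168.50
Design effect: 2.23 × 168.50 = 375.75.
Adjust for 59% response: 375.75 / 0.59 = 636.87.
Round up → n = 637 per group.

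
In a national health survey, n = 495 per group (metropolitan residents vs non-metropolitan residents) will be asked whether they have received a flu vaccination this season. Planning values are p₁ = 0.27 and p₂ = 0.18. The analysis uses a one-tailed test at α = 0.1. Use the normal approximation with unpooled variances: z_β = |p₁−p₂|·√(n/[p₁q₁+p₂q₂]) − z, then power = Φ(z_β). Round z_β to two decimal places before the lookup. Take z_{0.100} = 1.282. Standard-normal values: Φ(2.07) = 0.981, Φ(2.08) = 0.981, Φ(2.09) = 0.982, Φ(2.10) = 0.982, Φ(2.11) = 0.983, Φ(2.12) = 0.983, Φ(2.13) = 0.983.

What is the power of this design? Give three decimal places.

Power ≈ 0.983

z_β = |p₁−p₂|·√(n/[p₁q₁+p₂q₂]) − z_α
    = 0.09 · √(495/0.3447) − 1.282
    = 0.09 · 37.8950 − 1.282
    = 3.4106 − 1.282 = 2.1286 → 2.13
Power = Φ(2.13) = 0.983.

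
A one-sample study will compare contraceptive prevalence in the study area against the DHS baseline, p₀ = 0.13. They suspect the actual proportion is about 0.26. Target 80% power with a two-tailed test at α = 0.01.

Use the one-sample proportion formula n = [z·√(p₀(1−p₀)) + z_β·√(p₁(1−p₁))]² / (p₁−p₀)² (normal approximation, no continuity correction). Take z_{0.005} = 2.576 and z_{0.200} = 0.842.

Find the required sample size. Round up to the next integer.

n = 91

n = [z_{α/2}·√(p₀q₀) + z_β·√(p₁q₁)]² / (p₁ − p₀)²
  = [2.576·√(0.13·0.87) + 0.842·√(0.26·0.74)]² / (0.13)²
  = [2.576·0.3363 + 0.842·0.4386]² / 0.0169
  = [1.2356]² / 0.0169
  = 90.34
Round up → n = 91.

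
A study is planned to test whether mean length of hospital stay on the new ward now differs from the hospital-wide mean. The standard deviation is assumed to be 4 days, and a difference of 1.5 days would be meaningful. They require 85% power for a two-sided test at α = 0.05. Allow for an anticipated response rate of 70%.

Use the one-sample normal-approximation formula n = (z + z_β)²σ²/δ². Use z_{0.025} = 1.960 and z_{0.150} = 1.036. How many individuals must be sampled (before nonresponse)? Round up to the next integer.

n = 92

n = (z_{α/2} + z_β)² · σ² / δ²
  = (1.960 + 1.036)² · 4² / 1.5²
  = 8.9760 · 16 / 2.25
  = 63.83
Adjust for 70% response: 63.83 / 0.70 = 91.18.
Round up → n = 92.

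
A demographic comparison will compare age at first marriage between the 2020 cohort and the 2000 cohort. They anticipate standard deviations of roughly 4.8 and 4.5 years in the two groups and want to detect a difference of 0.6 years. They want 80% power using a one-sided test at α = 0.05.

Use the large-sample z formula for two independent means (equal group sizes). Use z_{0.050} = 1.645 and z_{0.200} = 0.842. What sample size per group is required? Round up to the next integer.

n = (z_α + z_β)² · (σ₁² + σ₂²) / δ²
  = (1.645 + 0.842)² · (4.8² + 4.5² = 43.29) / 0.6²
  = 6.1852 · 43.29 / 0.36
  = 743.77
Round up → n = 744 per group.

n = 744 per group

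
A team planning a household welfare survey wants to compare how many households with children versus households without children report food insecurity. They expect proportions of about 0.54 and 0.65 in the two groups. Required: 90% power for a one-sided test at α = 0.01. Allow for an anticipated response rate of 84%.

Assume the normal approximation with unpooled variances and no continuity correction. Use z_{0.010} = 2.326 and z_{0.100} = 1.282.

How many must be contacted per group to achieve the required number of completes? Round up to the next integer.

n = (z_α + z_β)² · [p₁(1−p₁) + p₂(1−p₂)] / (p₁ − p₂)²
  = (2.326 + 1.282)² · (0.54·0.46 + 0.65·0.35) / (-0.11)²
  = (3.608)² · (0.2484 + 0.2275) / 0.0121
  = 13.0177 · 0.4759 / 0.0121
  = 511.99
Adjust for 84% response: 511.99 / 0.84 = 609.51.
Round up → n = 610 per group.

n = 610 per group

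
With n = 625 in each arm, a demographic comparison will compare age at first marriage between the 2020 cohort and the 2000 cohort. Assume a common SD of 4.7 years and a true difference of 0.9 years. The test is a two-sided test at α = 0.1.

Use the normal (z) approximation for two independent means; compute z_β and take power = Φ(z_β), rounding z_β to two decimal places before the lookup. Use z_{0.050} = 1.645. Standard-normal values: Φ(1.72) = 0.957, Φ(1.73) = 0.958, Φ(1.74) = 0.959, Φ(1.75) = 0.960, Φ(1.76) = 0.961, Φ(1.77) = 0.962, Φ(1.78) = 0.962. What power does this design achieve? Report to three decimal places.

Power ≈ 0.959

z_β = δ·√(n/(σ₁²+σ₂²)) − z_{α/2}
    = 0.9 · √(625/44.18) − 1.645
    = 0.9 · 3.76121 − 1.645
    = 3.3851 − 1.645 = 1.7401 → 1.74
Power = Φ(1.74) = 0.959.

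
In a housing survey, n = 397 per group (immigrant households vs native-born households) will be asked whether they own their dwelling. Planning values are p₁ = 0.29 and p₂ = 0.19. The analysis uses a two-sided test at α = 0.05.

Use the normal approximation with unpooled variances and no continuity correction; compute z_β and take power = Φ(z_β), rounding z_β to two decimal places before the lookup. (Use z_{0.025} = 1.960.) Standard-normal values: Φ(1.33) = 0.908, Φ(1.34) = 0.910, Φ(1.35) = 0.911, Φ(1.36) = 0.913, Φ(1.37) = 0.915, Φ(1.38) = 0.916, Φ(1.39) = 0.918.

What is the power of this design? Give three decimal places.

Power ≈ 0.913

z_β = |p₁−p₂|·√(n/[p₁q₁+p₂q₂]) − z_{α/2}
    = 0.10 · √(397/0.3598) − 1.960
    = 0.10 · 33.2173 − 1.960
    = 3.3217 − 1.960 = 1.3617 → 1.36
Power = Φ(1.36) = 0.913.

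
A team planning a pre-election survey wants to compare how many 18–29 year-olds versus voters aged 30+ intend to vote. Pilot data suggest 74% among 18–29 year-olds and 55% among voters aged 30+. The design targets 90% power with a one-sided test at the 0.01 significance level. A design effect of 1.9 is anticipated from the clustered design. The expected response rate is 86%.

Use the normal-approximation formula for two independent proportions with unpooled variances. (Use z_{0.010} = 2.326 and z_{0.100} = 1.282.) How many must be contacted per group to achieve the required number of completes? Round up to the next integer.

n = 351 per group

n = (z_α + z_β)² · [p₁(1−p₁) + p₂(1−p₂)] / (p₁ − p₂)²
  = (2.326 + 1.282)² · (0.74·0.26 + 0.55·0.45) / (0.19)²
  = (3.608)² · (0.1924 + 0.2475) / 0.0361
  = 13.0177 · 0.4399 / 0.0361
  = 158.63
Design effect: 1.9 × 158.63 = 301.39.
Adjust for 86% response: 301.39 / 0.86 = 350.46.
Round up → n = 351 per group.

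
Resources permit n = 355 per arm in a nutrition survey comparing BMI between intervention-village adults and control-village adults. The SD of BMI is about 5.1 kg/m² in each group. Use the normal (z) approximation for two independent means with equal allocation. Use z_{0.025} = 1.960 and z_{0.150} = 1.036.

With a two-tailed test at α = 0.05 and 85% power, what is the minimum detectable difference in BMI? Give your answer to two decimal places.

δ = (z_{α/2} + z_β) · √((σ₁²+σ₂²)/n)
  = (1.960 + 1.036) · √(52.02/355)
  = 2.996 · √0.14654
  = 2.996 · 0.3828
  = 1.1469

Minimum detectable difference ≈ 1.15 kg/m²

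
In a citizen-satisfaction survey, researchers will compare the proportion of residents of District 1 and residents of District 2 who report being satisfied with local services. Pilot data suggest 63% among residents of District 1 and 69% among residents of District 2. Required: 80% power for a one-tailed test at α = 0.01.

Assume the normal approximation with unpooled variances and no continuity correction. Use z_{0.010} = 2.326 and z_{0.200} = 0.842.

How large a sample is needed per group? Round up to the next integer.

n = 1247 per group

n = (z_α + z_β)² · [p₁(1−p₁) + p₂(1−p₂)] / (p₁ − p₂)²
  = (2.326 + 0.842)² · (0.63·0.37 + 0.69·0.31) / (-0.06)²
  = (3.168)² · (0.2331 + 0.2139) / 0.0036
  = 10.0362 · 0.4470 / 0.0036
  = 1246.16
Round up → n = 1247 per group.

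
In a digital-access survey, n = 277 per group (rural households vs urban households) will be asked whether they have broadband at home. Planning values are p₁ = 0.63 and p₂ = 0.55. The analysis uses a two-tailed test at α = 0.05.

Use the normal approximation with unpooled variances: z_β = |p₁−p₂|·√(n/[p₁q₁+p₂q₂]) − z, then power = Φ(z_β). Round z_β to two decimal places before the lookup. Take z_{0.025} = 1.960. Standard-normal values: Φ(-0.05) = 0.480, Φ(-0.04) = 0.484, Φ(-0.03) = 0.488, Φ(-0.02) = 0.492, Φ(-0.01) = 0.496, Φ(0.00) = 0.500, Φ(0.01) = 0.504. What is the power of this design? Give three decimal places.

Power ≈ 0.484

z_β = |p₁−p₂|·√(n/[p₁q₁+p₂q₂]) − z_{α/2}
    = 0.08 · √(277/0.4806) − 1.960
    = 0.08 · 24.0076 − 1.960
    = 1.9206 − 1.960 = -0.0394 → -0.04
Power = Φ(-0.04) = 0.484.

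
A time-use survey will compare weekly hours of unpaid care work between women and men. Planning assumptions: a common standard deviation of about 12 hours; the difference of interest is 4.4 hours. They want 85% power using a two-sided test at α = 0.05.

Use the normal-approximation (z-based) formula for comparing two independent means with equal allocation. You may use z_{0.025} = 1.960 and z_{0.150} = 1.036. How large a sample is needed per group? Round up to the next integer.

n = 134 per group

n = (z_{α/2} + z_β)² · (σ₁² + σ₂²) / δ²
  = (1.960 + 1.036)² · (2·12² = 288) / 4.4²
  = 8.9760 · 288 / 19.36
  = 133.53
Round up → n = 134 per group.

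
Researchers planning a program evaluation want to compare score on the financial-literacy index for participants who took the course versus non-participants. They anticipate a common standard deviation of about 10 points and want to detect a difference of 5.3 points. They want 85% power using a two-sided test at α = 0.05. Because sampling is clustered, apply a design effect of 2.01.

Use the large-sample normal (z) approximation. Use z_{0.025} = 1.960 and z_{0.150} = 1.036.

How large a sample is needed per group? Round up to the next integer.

n = (z_{α/2} + z_β)² · (σ₁² + σ₂²) / δ²
  = (1.960 + 1.036)² · (2·10² = 200) / 5.3²
  = 8.9760 · 200 / 28.09
  = 63.91
Design effect: 2.01 × 63.91 = 128.46.
Round up → n = 129 per group.

n = 129 per group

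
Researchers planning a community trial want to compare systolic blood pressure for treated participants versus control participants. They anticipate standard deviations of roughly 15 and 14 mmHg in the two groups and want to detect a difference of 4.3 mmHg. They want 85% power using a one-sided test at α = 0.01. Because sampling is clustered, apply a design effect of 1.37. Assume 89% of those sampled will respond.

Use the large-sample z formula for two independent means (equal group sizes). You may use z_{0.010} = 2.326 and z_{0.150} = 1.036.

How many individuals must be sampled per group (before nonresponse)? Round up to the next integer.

n = (z_α + z_β)² · (σ₁² + σ₂²) / δ²
  = (2.326 + 1.036)² · (15² + 14² = 421) / 4.3²
  = 11.3030 · 421 / 18.49
  = 257.36
Design effect: 1.37 × 257.36 = 352.58.
Adjust for 89% response: 352.58 / 0.89 = 396.16.
Round up → n = 397 per group.

n = 397 per group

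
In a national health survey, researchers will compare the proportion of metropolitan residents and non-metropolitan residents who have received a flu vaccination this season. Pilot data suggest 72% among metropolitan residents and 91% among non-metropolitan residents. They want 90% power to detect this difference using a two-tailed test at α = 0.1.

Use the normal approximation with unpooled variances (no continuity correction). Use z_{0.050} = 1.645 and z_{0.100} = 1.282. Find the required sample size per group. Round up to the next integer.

n = (z_{α/2} + z_β)² · [p₁(1−p₁) + p₂(1−p₂)] / (p₁ − p₂)²
  = (1.645 + 1.282)² · (0.72·0.28 + 0.91·0.09) / (-0.19)²
  = (2.927)² · (0.2016 + 0.0819) / 0.0361
  = 8.5673 · 0.2835 / 0.0361
  = 67.28
Round up → n = 68 per group.

n = 68 per group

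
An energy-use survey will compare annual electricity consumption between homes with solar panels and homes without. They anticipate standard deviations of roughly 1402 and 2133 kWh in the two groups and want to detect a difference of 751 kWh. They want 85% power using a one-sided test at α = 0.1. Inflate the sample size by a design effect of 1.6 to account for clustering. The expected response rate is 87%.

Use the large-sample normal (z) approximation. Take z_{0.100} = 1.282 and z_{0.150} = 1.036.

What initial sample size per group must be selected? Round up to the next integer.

n = (z_α + z_β)² · (σ₁² + σ₂²) / δ²
  = (1.282 + 1.036)² · (1402² + 2133² = 6515293) / 751²
  = 5.3731 · 6515293 / 564001
  = 62.07
Design effect: 1.6 × 62.07 = 99.31.
Adjust for 87% response: 99.31 / 0.87 = 114.15.
Round up → n = 115 per group.

n = 115 per group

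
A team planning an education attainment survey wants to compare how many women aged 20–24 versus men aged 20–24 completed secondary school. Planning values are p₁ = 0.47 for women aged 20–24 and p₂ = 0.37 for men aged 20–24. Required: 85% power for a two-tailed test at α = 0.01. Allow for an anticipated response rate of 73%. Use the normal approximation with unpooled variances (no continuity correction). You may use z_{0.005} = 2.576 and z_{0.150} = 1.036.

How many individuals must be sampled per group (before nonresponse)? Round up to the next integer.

n = (z_{α/2} + z_β)² · [p₁(1−p₁) + p₂(1−p₂)] / (p₁ − p₂)²
  = (2.576 + 1.036)² · (0.47·0.53 + 0.37·0.63) / (0.10)²
  = (3.612)² · (0.2491 + 0.2331) / 0.0100
  = 13.0465 · 0.4822 / 0.0100
  = 629.10
Adjust for 73% response: 629.10 / 0.73 = 861.79.
Round up → n = 862 per group.

n = 862 per group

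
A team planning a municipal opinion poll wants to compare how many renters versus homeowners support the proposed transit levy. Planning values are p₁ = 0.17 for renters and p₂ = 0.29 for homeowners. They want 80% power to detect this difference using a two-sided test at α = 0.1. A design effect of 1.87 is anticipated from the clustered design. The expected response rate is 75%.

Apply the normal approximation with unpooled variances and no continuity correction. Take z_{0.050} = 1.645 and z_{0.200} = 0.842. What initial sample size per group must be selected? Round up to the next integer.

n = (z_{α/2} + z_β)² · [p₁(1−p₁) + p₂(1−p₂)] / (p₁ − p₂)²
  = (1.645 + 0.842)² · (0.17·0.83 + 0.29·0.71) / (-0.12)²
  = (2.487)² · (0.1411 + 0.2059) / 0.0144
  = 6.1852 · 0.3470 / 0.0144
  = 149.05
Design effect: 1.87 × 149.05 = 278.71.
Adjust for 75% response: 278.71 / 0.75 = 371.62.
Round up → n = 372 per group.

n = 372 per group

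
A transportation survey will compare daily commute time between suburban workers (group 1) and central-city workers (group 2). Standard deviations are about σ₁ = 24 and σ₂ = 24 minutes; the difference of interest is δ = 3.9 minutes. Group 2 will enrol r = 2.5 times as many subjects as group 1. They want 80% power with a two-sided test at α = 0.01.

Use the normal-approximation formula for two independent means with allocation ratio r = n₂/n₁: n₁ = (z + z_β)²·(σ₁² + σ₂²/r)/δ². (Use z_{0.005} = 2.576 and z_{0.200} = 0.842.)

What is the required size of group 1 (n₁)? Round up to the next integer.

n₁ = 620

n₁ = (z_{α/2} + z_β)² · (σ₁² + σ₂²/r) / δ²
   = (2.576 + 0.842)² · (24² + 24²/2.5) / 3.9²
   = 11.6827 · (576 + 230.4) / 15.21
   = 11.6827 · 806.4 / 15.21
   = 619.39
Round up → n₁ = 620; n₂ = r·n₁ = 2.5 × 620 = 1550.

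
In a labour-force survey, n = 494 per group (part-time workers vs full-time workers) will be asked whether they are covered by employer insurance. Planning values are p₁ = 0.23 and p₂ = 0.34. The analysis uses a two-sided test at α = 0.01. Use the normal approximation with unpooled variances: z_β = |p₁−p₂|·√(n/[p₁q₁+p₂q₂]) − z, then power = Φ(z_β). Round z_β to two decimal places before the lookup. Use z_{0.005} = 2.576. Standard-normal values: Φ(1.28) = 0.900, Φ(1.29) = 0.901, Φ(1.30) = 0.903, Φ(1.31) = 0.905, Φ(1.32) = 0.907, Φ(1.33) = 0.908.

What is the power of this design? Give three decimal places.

z_β = |p₁−p₂|·√(n/[p₁q₁+p₂q₂]) − z_{α/2}
    = 0.11 · √(494/0.4015) − 2.576
    = 0.11 · 35.0769 − 2.576
    = 3.8585 − 2.576 = 1.2825 → 1.28
Power = Φ(1.28) = 0.900.

Power ≈ 0.900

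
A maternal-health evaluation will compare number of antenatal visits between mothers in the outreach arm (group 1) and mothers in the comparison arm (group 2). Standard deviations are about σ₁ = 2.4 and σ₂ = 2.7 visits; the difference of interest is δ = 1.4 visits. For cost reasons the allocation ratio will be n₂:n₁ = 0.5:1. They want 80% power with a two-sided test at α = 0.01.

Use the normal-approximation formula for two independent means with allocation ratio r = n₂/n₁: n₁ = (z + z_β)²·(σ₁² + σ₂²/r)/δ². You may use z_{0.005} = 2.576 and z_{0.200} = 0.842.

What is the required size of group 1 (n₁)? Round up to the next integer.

n₁ = 122

n₁ = (z_{α/2} + z_β)² · (σ₁² + σ₂²/r) / δ²
   = (2.576 + 0.842)² · (2.4² + 2.7²/0.5) / 1.4²
   = 11.6827 · (5.76 + 14.58) / 1.96
   = 11.6827 · 20.34 / 1.96
   = 121.24
Round up → n₁ = 122; n₂ = r·n₁ = 0.5 × 122 = 61.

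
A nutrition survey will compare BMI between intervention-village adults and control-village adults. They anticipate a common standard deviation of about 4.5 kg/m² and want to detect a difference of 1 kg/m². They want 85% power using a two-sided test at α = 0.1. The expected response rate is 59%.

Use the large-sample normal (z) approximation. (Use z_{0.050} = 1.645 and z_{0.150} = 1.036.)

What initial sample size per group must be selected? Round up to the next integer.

n = 494 per group

n = (z_{α/2} + z_β)² · (σ₁² + σ₂²) / δ²
  = (1.645 + 1.036)² · (2·4.5² = 40.5) / 1²
  = 7.1878 · 40.5 / 1
  = 291.10
Adjust for 59% response: 291.10 / 0.59 = 493.40.
Round up → n = 494 per group.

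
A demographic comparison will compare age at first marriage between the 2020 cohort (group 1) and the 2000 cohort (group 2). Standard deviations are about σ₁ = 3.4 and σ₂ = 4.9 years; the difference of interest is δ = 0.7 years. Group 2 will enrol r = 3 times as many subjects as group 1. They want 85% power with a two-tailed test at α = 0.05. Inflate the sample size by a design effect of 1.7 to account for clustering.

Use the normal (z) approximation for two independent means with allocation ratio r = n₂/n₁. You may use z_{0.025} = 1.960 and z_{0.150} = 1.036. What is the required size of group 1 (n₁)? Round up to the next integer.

n₁ = 610

n₁ = (z_{α/2} + z_β)² · (σ₁² + σ₂²/r) / δ²
   = (1.960 + 1.036)² · (3.4² + 4.9²/3) / 0.7²
   = 8.9760 · (11.56 + 8.0033) / 0.49
   = 8.9760 · 19.5633 / 0.49
   = 358.37
Design effect: 1.7 × 358.37 = 609.23.
Round up → n₁ = 610; n₂ = r·n₁ = 3 × 610 = 1830.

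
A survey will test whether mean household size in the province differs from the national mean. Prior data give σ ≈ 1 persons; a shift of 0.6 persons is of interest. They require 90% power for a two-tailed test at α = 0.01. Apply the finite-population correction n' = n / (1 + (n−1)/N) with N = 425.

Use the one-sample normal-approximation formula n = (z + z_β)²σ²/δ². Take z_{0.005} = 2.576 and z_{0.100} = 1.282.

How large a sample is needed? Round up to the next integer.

n = (z_{α/2} + z_β)² · σ² / δ²
  = (2.576 + 1.282)² · 1² / 0.6²
  = 14.8842 · 1 / 0.36
  = 41.34
Finite-population correction (N = 425): 41.34 / (1 + (41.34 − 1)/425) = 37.76.
Round up → n = 38.

n = 38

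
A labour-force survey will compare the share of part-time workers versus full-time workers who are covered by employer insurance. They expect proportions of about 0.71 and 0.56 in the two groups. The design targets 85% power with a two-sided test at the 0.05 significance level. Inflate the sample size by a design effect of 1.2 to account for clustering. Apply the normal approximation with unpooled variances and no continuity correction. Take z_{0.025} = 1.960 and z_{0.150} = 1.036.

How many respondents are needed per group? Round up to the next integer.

n = (z_{α/2} + z_β)² · [p₁(1−p₁) + p₂(1−p₂)] / (p₁ − p₂)²
  = (1.960 + 1.036)² · (0.71·0.29 + 0.56·0.44) / (0.15)²
  = (2.996)² · (0.2059 + 0.2464) / 0.0225
  = 8.9760 · 0.4523 / 0.0225
  = 180.44
Design effect: 1.2 × 180.44 = 216.53.
Round up → n = 217 per group.

n = 217 per group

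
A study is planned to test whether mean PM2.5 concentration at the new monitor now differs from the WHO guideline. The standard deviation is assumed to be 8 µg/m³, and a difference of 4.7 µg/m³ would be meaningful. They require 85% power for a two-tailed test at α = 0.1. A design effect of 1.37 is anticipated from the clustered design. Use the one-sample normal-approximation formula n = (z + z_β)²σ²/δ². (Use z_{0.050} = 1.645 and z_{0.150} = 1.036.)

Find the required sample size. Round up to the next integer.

n = (z_{α/2} + z_β)² · σ² / δ²
  = (1.645 + 1.036)² · 8² / 4.7²
  = 7.1878 · 64 / 22.09
  = 20.82
Design effect: 1.37 × 20.82 = 28.53.
Round up → n = 29.

n = 29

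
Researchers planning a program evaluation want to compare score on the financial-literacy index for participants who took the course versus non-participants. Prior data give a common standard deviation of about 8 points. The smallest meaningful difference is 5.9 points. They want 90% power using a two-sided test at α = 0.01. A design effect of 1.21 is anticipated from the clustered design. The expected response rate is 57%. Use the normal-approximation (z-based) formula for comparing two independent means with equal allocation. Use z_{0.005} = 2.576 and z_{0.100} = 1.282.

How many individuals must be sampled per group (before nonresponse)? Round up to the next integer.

n = (z_{α/2} + z_β)² · (σ₁² + σ₂²) / δ²
  = (2.576 + 1.282)² · (2·8² = 128) / 5.9²
  = 14.8842 · 128 / 34.81
  = 54.73
Design effect: 1.21 × 54.73 = 66.22.
Adjust for 57% response: 66.22 / 0.57 = 116.18.
Round up → n = 117 per group.

n = 117 per group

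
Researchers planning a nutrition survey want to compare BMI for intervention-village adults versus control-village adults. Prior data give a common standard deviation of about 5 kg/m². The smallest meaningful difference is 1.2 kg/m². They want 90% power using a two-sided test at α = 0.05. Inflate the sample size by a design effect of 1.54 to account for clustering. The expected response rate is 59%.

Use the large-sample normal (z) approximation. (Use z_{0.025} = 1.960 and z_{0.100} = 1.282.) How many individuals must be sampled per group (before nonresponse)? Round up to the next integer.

n = (z_{α/2} + z_β)² · (σ₁² + σ₂²) / δ²
  = (1.960 + 1.282)² · (2·5² = 50) / 1.2²
  = 10.5106 · 50 / 1.44
  = 364.95
Design effect: 1.54 × 364.95 = 562.02.
Adjust for 59% response: 562.02 / 0.59 = 952.58.
Round up → n = 953 per group.

n = 953 per group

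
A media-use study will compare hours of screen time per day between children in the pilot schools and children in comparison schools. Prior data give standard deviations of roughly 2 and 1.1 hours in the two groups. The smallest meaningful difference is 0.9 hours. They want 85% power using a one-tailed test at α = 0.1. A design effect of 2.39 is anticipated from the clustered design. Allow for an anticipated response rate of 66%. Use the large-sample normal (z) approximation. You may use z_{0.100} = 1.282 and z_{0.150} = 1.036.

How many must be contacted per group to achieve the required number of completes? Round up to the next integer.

n = (z_α + z_β)² · (σ₁² + σ₂²) / δ²
  = (1.282 + 1.036)² · (2² + 1.1² = 5.21) / 0.9²
  = 5.3731 · 5.21 / 0.81
  = 34.56
Design effect: 2.39 × 34.56 = 82.60.
Adjust for 66% response: 82.60 / 0.66 = 125.15.
Round up → n = 126 per group.

n = 126 per group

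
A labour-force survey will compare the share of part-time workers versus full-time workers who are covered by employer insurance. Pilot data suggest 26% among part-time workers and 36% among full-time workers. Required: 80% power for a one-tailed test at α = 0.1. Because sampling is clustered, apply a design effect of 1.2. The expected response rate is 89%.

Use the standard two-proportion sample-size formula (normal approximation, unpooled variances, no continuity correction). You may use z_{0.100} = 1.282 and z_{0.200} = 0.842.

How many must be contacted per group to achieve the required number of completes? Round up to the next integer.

n = 258 per group

n = (z_α + z_β)² · [p₁(1−p₁) + p₂(1−p₂)] / (p₁ − p₂)²
  = (1.282 + 0.842)² · (0.26·0.74 + 0.36·0.64) / (-0.10)²
  = (2.124)² · (0.1924 + 0.2304) / 0.0100
  = 4.5114 · 0.4228 / 0.0100
  = 190.74
Design effect: 1.2 × 190.74 = 228.89.
Adjust for 89% response: 228.89 / 0.89 = 257.18.
Round up → n = 258 per group.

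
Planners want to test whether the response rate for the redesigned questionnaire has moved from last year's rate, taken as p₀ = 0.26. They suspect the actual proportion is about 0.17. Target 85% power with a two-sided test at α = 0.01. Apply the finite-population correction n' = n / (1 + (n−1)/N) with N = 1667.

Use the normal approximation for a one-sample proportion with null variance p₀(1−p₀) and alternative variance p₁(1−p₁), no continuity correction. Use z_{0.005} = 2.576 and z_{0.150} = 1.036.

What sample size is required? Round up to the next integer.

n = [z_{α/2}·√(p₀q₀) + z_β·√(p₁q₁)]² / (p₁ − p₀)²
  = [2.576·√(0.26·0.74) + 1.036·√(0.17·0.83)]² / (-0.09)²
  = [2.576·0.4386 + 1.036·0.3756]² / 0.0081
  = [1.5191]² / 0.0081
  = 284.89
Finite-population correction (N = 1667): 284.89 / (1 + (284.89 − 1)/1667) = 243.43.
Round up → n = 244.

n = 244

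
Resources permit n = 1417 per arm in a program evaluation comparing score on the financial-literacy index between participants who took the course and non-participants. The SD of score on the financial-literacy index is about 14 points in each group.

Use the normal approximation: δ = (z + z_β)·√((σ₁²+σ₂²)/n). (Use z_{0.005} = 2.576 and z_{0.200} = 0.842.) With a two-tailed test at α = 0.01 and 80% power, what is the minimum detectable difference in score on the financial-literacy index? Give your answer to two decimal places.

δ = (z_{α/2} + z_β) · √((σ₁²+σ₂²)/n)
  = (2.576 + 0.842) · √(392/1417)
  = 3.418 · √0.27664
  = 3.418 · 0.5260
  = 1.7978

Minimum detectable difference ≈ 1.80 points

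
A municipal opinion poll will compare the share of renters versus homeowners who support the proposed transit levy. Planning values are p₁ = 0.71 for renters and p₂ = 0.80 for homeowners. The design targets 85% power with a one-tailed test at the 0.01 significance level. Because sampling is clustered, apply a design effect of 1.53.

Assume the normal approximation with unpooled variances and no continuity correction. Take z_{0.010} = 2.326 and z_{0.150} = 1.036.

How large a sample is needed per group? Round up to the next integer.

n = (z_α + z_β)² · [p₁(1−p₁) + p₂(1−p₂)] / (p₁ − p₂)²
  = (2.326 + 1.036)² · (0.71·0.29 + 0.80·0.20) / (-0.09)²
  = (3.362)² · (0.2059 + 0.1600) / 0.0081
  = 11.3030 · 0.3659 / 0.0081
  = 510.59
Design effect: 1.53 × 510.59 = 781.20.
Round up → n = 782 per group.

n = 782 per group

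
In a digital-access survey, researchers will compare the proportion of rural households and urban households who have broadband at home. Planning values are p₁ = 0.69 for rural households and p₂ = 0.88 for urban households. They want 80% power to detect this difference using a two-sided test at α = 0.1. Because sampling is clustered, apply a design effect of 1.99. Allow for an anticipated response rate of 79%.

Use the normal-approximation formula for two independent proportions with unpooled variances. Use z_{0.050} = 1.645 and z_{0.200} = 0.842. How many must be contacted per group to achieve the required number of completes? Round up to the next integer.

n = 138 per group

n = (z_{α/2} + z_β)² · [p₁(1−p₁) + p₂(1−p₂)] / (p₁ − p₂)²
  = (1.645 + 0.842)² · (0.69·0.31 + 0.88·0.12) / (-0.19)²
  = (2.487)² · (0.2139 + 0.1056) / 0.0361
  = 6.1852 · 0.3195 / 0.0361
  = 54.74
Design effect: 1.99 × 54.74 = 108.94.
Adjust for 79% response: 108.94 / 0.79 = 137.89.
Round up → n = 138 per group.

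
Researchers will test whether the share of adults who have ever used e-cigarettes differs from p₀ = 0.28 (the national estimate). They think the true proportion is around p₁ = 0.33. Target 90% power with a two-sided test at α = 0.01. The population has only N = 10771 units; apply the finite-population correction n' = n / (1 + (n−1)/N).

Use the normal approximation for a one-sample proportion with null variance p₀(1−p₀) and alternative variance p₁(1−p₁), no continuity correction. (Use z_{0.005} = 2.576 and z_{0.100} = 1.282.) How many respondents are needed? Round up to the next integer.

n = 1111

n = [z_{α/2}·√(p₀q₀) + z_β·√(p₁q₁)]² / (p₁ − p₀)²
  = [2.576·√(0.28·0.72) + 1.282·√(0.33·0.67)]² / (0.05)²
  = [2.576·0.4490 + 1.282·0.4702]² / 0.0025
  = [1.7594]² / 0.0025
  = 1238.24
Finite-population correction (N = 10771): 1238.24 / (1 + (1238.24 − 1)/10771) = 1110.66.
Round up → n = 1111.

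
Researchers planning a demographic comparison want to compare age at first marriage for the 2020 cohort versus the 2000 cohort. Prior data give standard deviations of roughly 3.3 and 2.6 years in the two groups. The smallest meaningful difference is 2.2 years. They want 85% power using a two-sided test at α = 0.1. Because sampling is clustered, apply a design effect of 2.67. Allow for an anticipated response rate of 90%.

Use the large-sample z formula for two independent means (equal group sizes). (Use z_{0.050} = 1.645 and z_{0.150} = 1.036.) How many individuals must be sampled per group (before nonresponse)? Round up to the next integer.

n = (z_{α/2} + z_β)² · (σ₁² + σ₂²) / δ²
  = (1.645 + 1.036)² · (3.3² + 2.6² = 17.65) / 2.2²
  = 7.1878 · 17.65 / 4.84
  = 26.21
Design effect: 2.67 × 26.21 = 69.98.
Adjust for 90% response: 69.98 / 0.90 = 77.76.
Round up → n = 78 per group.

n = 78 per group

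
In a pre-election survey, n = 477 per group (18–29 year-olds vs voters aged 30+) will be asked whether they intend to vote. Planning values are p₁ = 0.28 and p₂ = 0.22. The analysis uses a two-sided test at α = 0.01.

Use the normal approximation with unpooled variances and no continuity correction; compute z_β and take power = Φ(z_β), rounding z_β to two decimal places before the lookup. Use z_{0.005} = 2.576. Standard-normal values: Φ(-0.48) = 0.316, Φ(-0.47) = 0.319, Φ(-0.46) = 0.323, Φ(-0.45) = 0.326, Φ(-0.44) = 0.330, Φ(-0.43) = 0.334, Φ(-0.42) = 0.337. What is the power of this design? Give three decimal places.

Power ≈ 0.334

z_β = |p₁−p₂|·√(n/[p₁q₁+p₂q₂]) − z_{α/2}
    = 0.06 · √(477/0.3732) − 2.576
    = 0.06 · 35.7510 − 2.576
    = 2.1451 − 2.576 = -0.4309 → -0.43
Power = Φ(-0.43) = 0.334.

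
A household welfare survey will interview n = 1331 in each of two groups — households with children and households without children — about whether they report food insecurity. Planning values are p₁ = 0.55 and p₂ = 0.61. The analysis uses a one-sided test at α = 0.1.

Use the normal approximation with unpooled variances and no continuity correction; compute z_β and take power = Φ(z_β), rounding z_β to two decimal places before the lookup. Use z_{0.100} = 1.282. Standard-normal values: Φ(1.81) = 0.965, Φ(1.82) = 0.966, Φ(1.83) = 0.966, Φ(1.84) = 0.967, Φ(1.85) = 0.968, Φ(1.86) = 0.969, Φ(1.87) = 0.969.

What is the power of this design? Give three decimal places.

Power ≈ 0.969

z_β = |p₁−p₂|·√(n/[p₁q₁+p₂q₂]) − z_α
    = 0.06 · √(1331/0.4854) − 1.282
    = 0.06 · 52.3648 − 1.282
    = 3.1419 − 1.282 = 1.8599 → 1.86
Power = Φ(1.86) = 0.969.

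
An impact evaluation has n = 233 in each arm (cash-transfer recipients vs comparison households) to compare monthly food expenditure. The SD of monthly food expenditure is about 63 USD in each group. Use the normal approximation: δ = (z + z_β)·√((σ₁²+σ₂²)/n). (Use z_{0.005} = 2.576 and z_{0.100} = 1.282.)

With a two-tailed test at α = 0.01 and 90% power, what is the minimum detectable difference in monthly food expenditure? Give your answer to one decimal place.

δ = (z_{α/2} + z_β) · √((σ₁²+σ₂²)/n)
  = (2.576 + 1.282) · √(7938/233)
  = 3.858 · √34.0687
  = 3.858 · 5.8368
  = 22.5185

Minimum detectable difference ≈ 22.5 USD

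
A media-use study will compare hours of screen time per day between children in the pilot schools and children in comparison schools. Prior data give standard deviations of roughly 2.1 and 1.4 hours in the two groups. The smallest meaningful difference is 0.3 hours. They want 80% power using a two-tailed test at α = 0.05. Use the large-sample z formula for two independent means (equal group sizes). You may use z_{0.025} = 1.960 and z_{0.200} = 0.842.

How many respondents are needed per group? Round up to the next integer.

n = 556 per group

n = (z_{α/2} + z_β)² · (σ₁² + σ₂²) / δ²
  = (1.960 + 0.842)² · (2.1² + 1.4² = 6.37) / 0.3²
  = 7.8512 · 6.37 / 0.09
  = 555.69
Round up → n = 556 per group.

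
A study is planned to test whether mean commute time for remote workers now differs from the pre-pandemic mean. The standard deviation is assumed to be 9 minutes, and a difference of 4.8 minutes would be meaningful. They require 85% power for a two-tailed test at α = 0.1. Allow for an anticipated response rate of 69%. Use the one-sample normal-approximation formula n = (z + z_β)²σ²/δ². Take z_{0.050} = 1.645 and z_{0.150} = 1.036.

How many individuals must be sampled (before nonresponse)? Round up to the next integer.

n = (z_{α/2} + z_β)² · σ² / δ²
  = (1.645 + 1.036)² · 9² / 4.8²
  = 7.1878 · 81 / 23.04
  = 25.27
Adjust for 69% response: 25.27 / 0.69 = 36.62.
Round up → n = 37.

n = 37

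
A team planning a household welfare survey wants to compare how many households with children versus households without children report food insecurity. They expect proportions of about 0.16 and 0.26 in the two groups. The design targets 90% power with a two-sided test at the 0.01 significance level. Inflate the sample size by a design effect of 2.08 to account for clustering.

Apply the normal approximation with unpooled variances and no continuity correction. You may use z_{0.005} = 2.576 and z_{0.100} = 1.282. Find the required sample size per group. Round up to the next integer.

n = 1012 per group

n = (z_{α/2} + z_β)² · [p₁(1−p₁) + p₂(1−p₂)] / (p₁ − p₂)²
  = (2.576 + 1.282)² · (0.16·0.84 + 0.26·0.74) / (-0.10)²
  = (3.858)² · (0.1344 + 0.1924) / 0.0100
  = 14.8842 · 0.3268 / 0.0100
  = 486.41
Design effect: 2.08 × 486.41 = 1011.74.
Round up → n = 1012 per group.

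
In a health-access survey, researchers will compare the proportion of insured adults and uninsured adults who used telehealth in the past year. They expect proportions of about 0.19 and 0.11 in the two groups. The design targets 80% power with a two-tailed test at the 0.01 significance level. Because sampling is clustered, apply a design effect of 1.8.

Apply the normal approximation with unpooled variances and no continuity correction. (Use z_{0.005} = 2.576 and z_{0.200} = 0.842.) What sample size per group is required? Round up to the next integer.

n = 828 per group

n = (z_{α/2} + z_β)² · [p₁(1−p₁) + p₂(1−p₂)] / (p₁ − p₂)²
  = (2.576 + 0.842)² · (0.19·0.81 + 0.11·0.89) / (0.08)²
  = (3.418)² · (0.1539 + 0.0979) / 0.0064
  = 11.6827 · 0.2518 / 0.0064
  = 459.64
Design effect: 1.8 × 459.64 = 827.36.
Round up → n = 828 per group.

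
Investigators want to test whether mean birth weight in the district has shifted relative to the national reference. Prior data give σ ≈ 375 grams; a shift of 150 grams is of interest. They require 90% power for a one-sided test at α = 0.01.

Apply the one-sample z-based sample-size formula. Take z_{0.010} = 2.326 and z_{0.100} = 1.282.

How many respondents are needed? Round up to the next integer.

n = 82

n = (z_α + z_β)² · σ² / δ²
  = (2.326 + 1.282)² · 375² / 150²
  = 13.0177 · 140625 / 22500
  = 81.36
Round up → n = 82.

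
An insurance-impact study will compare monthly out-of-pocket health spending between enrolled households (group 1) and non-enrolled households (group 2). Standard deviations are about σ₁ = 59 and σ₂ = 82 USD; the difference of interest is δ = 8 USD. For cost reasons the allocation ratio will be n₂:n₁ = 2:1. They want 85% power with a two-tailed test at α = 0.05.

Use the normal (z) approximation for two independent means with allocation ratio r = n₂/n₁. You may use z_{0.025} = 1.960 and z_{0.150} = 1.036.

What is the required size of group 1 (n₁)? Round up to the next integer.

n₁ = 960

n₁ = (z_{α/2} + z_β)² · (σ₁² + σ₂²/r) / δ²
   = (1.960 + 1.036)² · (59² + 82²/2) / 8²
   = 8.9760 · (3481 + 3362) / 64
   = 8.9760 · 6843 / 64
   = 959.73
Round up → n₁ = 960; n₂ = r·n₁ = 2 × 960 = 1920.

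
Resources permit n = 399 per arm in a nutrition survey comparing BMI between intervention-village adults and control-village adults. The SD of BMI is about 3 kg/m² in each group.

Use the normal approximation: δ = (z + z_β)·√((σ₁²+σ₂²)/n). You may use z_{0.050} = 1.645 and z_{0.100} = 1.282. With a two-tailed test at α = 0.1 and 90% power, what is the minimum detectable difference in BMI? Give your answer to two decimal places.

δ = (z_{α/2} + z_β) · √((σ₁²+σ₂²)/n)
  = (1.645 + 1.282) · √(18/399)
  = 2.927 · √0.04511
  = 2.927 · 0.2124
  = 0.6217

Minimum detectable difference ≈ 0.62 kg/m²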